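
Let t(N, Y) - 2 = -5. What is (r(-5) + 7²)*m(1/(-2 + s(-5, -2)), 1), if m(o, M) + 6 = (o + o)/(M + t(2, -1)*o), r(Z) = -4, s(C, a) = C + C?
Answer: -276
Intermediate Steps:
s(C, a) = 2*C
t(N, Y) = -3 (t(N, Y) = 2 - 5 = -3)
m(o, M) = -6 + 2*o/(M - 3*o) (m(o, M) = -6 + (o + o)/(M - 3*o) = -6 + (2*o)/(M - 3*o) = -6 + 2*o/(M - 3*o))
(r(-5) + 7²)*m(1/(-2 + s(-5, -2)), 1) = (-4 + 7²)*(2*(-3*1 + 10/(-2 + 2*(-5)))/(1 - 3/(-2 + 2*(-5)))) = (-4 + 49)*(2*(-3 + 10/(-2 - 10))/(1 - 3/(-2 - 10))) = 45*(2*(-3 + 10/(-12))/(1 - 3/(-12))) = 45*(2*(-3 + 10*(-1/12))/(1 - 3*(-1/12))) = 45*(2*(-3 - ⅚)/(1 + ¼)) = 45*(2*(-23/6)/(5/4)) = 45*(2*(⅘)*(-23/6)) = 45*(-92/15) = -276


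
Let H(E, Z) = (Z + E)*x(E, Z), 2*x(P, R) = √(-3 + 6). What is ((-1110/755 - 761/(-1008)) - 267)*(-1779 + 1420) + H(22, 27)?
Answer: 14628675959/152208 + 49*√3/2 ≈ 96152.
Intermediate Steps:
x(P, R) = √3/2 (x(P, R) = √(-3 + 6)/2 = √3/2)
H(E, Z) = √3*(E + Z)/2 (H(E, Z) = (Z + E)*(√3/2) = (E + Z)*(√3/2) = √3*(E + Z)/2)
((-1110/755 - 761/(-1008)) - 267)*(-1779 + 1420) + H(22, 27) = ((-1110/755 - 761/(-1008)) - 267)*(-1779 + 1420) + √3*(22 + 27)/2 = ((-1110*1/755 - 761*(-1/1008)) - 267)*(-359) + (½)*√3*49 = ((-222/151 + 761/1008) - 267)*(-359) + 49*√3/2 = (-108865/152208 - 267)*(-359) + 49*√3/2 = -40748401/152208*(-359) + 49*√3/2 = 14628675959/152208 + 49*√3/2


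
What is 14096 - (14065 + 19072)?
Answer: -19041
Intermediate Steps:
14096 - (14065 + 19072) = 14096 - 1*33137 = 14096 - 33137 = -19041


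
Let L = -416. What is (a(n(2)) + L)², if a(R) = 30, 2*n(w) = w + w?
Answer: 148996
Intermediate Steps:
n(w) = w (n(w) = (w + w)/2 = (2*w)/2 = w)
(a(n(2)) + L)² = (30 - 416)² = (-386)² = 148996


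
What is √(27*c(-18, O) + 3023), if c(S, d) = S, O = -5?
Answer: √2537 ≈ 50.369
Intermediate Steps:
√(27*c(-18, O) + 3023) = √(27*(-18) + 3023) = √(-486 + 3023) = √2537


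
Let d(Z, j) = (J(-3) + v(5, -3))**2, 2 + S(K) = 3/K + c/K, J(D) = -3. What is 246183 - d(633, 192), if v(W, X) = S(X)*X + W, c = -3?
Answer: 246119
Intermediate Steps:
S(K) = -2 (S(K) = -2 + (3/K - 3/K) = -2 + 0 = -2)
v(W, X) = W - 2*X (v(W, X) = -2*X + W = W - 2*X)
d(Z, j) = 64 (d(Z, j) = (-3 + (5 - 2*(-3)))**2 = (-3 + (5 + 6))**2 = (-3 + 11)**2 = 8**2 = 64)
246183 - d(633, 192) = 246183 - 1*64 = 246183 - 64 = 246119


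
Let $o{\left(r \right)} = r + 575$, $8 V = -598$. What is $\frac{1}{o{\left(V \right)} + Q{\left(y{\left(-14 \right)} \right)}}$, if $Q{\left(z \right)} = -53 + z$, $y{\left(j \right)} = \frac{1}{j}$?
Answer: $\frac{28}{12521} \approx 0.0022362$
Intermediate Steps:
$V = - \frac{299}{4}$ ($V = \frac{1}{8} \left(-598\right) = - \frac{299}{4} \approx -74.75$)
$o{\left(r \right)} = 575 + r$
$\frac{1}{o{\left(V \right)} + Q{\left(y{\left(-14 \right)} \right)}} = \frac{1}{\left(575 - \frac{299}{4}\right) - \left(53 - \frac{1}{-14}\right)} = \frac{1}{\frac{2001}{4} - \frac{743}{14}} = \frac{1}{\frac{12521}{28}} = \frac{28}{12521}$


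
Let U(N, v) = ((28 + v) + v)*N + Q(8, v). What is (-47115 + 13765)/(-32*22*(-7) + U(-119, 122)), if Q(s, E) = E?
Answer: 575/471 ≈ 1.2208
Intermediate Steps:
U(N, v) = v + N*(28 + 2*v) (U(N, v) = ((28 + v) + v)*N + v = (28 + 2*v)*N + v = N*(28 + 2*v) + v = v + N*(28 + 2*v))
(-47115 + 13765)/(-32*22*(-7) + U(-119, 122)) = (-47115 + 13765)/(-32*22*(-7) + (122 + 28*(-119) + 2*(-119)*122)) = -33350/(-704*(-7) + (122 - 3332 - 29036)) = -33350/(4928 - 32246) = -33350/(-27318) = -33350*(-1/27318) = 575/471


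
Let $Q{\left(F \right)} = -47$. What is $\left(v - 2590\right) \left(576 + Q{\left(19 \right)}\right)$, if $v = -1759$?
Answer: $-2300621$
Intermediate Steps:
$\left(v - 2590\right) \left(576 + Q{\left(19 \right)}\right) = \left(-1759 - 2590\right) \left(576 - 47\right) = \left(-4349\right) 529 = -2300621$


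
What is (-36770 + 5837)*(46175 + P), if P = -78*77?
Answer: -1242547677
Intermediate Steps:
P = -6006
(-36770 + 5837)*(46175 + P) = (-36770 + 5837)*(46175 - 6006) = -30933*40169 = -1242547677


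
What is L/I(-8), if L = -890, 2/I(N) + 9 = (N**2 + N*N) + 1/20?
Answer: -211909/4 ≈ -52977.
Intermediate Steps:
I(N) = 2/(-179/20 + 2*N**2) (I(N) = 2/(-9 + ((N**2 + N*N) + 1/20)) = 2/(-9 + ((N**2 + N**2) + 1/20)) = 2/(-9 + (2*N**2 + 1/20)) = 2/(-9 + (1/20 + 2*N**2)) = 2/(-179/20 + 2*N**2))
L/I(-8) = -890/(40/(-179 + 40*(-8)**2)) = -890/(40/(-179 + 40*64)) = -890/(40/(-179 + 2560)) = -890/(40/2381) = -890/(40*(1/2381)) = -890/40/2381 = -890*2381/40 = -211909/4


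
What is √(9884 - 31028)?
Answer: 2*I*√5286 ≈ 145.41*I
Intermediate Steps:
√(9884 - 31028) = √(-21144) = 2*I*√5286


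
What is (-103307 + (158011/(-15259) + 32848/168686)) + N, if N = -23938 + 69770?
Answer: -73982817389532/1286989837 ≈ -57485.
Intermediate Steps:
N = 45832
(-103307 + (158011/(-15259) + 32848/168686)) + N = (-103307 + (158011/(-15259) + 32848/168686)) + 45832 = (-103307 + (158011*(-1/15259) + 32848*(1/168686))) + 45832 = (-103307 + (-158011/15259 + 16424/84343)) + 45832 = (-103307 - 13076507957/1286989837) + 45832 = -132968135598916/1286989837 + 45832 = -73982817389532/1286989837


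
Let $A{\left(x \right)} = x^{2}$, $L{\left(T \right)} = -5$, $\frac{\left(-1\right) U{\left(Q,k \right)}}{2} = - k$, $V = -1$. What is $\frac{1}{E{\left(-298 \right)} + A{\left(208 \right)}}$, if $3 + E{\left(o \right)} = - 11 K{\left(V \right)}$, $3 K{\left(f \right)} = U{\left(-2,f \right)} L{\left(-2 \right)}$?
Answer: $\frac{3}{129673} \approx 2.3135 \cdot 10^{-5}$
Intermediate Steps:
$U{\left(Q,k \right)} = 2 k$ ($U{\left(Q,k \right)} = - 2 \left(- k\right) = 2 k$)
$K{\left(f \right)} = - \frac{10 f}{3}$ ($K{\left(f \right)} = \frac{2 f \left(-5\right)}{3} = \frac{\left(-10\right) f}{3} = - \frac{10 f}{3}$)
$E{\left(o \right)} = - \frac{119}{3}$ ($E{\left(o \right)} = -3 - 11 \left(\left(- \frac{10}{3}\right) \left(-1\right)\right) = -3 - \frac{110}{3} = - \frac{119}{3}$)
$\frac{1}{E{\left(-298 \right)} + A{\left(208 \right)}} = \frac{1}{- \frac{119}{3} + 208^{2}} = \frac{1}{- \frac{119}{3} + 43264} = \frac{1}{\frac{129673}{3}} = \frac{3}{129673}$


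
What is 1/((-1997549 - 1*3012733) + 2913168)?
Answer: -1/2097114 ≈ -4.7685e-7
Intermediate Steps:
1/((-1997549 - 1*3012733) + 2913168) = 1/((-1997549 - 3012733) + 2913168) = 1/(-5010282 + 2913168) = 1/(-2097114) = -1/2097114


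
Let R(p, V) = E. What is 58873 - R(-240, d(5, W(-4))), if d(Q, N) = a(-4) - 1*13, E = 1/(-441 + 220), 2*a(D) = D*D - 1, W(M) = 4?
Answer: 13010934/221 ≈ 58873.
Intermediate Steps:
a(D) = -½ + D²/2 (a(D) = (D*D - 1)/2 = (D² - 1)/2 = (-1 + D²)/2 = -½ + D²/2)
E = -1/221 (E = 1/(-221) = -1/221 ≈ -0.0045249)
d(Q, N) = -11/2 (d(Q, N) = (-½ + (½)*(-4)²) - 1*13 = (-½ + (½)*16) - 13 = (-½ + 8) - 13 = 15/2 - 13 = -11/2)
R(p, V) = -1/221
58873 - R(-240, d(5, W(-4))) = 58873 - 1*(-1/221) = 58873 + 1/221 = 13010934/221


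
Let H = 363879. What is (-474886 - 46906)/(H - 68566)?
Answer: -521792/295313 ≈ -1.7669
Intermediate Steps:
(-474886 - 46906)/(H - 68566) = (-474886 - 46906)/(363879 - 68566) = -521792/295313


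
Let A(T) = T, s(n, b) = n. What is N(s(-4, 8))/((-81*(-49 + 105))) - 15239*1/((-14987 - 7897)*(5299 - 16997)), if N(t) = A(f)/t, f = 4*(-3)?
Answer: -3028525/4216228254 ≈ -0.00071830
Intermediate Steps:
f = -12
N(t) = -12/t
N(s(-4, 8))/((-81*(-49 + 105))) - 15239*1/((-14987 - 7897)*(5299 - 16997)) = (-12/(-4))/((-81*(-49 + 105))) - 15239*1/((-14987 - 7897)*(5299 - 16997)) = (-12*(-¼))/((-81*56)) - 15239/((-11698*(-22884))) = 3/(-4536) - 15239/267697032 = 3*(-1/4536) - 15239*1/267697032 = -1/1512 - 15239/267697032 = -3028525/4216228254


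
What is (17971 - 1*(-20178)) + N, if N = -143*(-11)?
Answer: 39722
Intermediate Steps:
N = 1573
(17971 - 1*(-20178)) + N = (17971 - 1*(-20178)) + 1573 = (17971 + 20178) + 1573 = 38149 + 1573 = 39722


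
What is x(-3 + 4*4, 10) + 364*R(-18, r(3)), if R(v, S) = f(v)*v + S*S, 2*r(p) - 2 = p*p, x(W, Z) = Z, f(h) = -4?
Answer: 37229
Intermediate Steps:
r(p) = 1 + p²/2 (r(p) = 1 + (p*p)/2 = 1 + p²/2)
R(v, S) = S² - 4*v (R(v, S) = -4*v + S*S = -4*v + S² = S² - 4*v)
x(-3 + 4*4, 10) + 364*R(-18, r(3)) = 10 + 364*((1 + (½)*3²)² - 4*(-18)) = 10 + 364*((1 + (½)*9)² + 72) = 10 + 364*((1 + 9/2)² + 72) = 10 + 364*((11/2)² + 72) = 10 + 364*(121/4 + 72) = 10 + 364*(409/4) = 10 + 37219 = 37229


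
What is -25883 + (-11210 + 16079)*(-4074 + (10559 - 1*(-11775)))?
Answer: 88882057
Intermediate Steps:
-25883 + (-11210 + 16079)*(-4074 + (10559 - 1*(-11775))) = -25883 + 4869*(-4074 + (10559 + 11775)) = -25883 + 4869*(-4074 + 22334) = -25883 + 4869*18260 = -25883 + 88907940 = 88882057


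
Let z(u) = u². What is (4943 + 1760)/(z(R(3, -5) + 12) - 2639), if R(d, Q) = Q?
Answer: -6703/2590 ≈ -2.5880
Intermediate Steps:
(4943 + 1760)/(z(R(3, -5) + 12) - 2639) = (4943 + 1760)/((-5 + 12)² - 2639) = 6703/(7² - 2639) = 6703/(49 - 2639) = 6703/(-2590) = 6703*(-1/2590) = -6703/2590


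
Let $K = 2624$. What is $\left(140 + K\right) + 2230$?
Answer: $4994$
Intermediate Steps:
$\left(140 + K\right) + 2230 = \left(140 + 2624\right) + 2230 = 2764 + 2230 = 4994$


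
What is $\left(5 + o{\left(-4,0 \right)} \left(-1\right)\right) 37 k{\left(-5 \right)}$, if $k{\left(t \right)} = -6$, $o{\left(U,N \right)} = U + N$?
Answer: $-1998$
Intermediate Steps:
$o{\left(U,N \right)} = N + U$
$\left(5 + o{\left(-4,0 \right)} \left(-1\right)\right) 37 k{\left(-5 \right)} = \left(5 + \left(0 - 4\right) \left(-1\right)\right) 37 \left(-6\right) = \left(5 - -4\right) 37 \left(-6\right) = \left(5 + 4\right) 37 \left(-6\right) = 9 \cdot 37 \left(-6\right) = 333 \left(-6\right) = -1998$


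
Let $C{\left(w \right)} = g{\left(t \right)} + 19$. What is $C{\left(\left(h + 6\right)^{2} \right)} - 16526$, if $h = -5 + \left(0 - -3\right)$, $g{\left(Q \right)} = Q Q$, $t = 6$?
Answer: $-16471$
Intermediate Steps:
$g{\left(Q \right)} = Q^{2}$
$h = -2$ ($h = -5 + \left(0 + 3\right) = -5 + 3 = -2$)
$C{\left(w \right)} = 55$ ($C{\left(w \right)} = 6^{2} + 19 = 36 + 19 = 55$)
$C{\left(\left(h + 6\right)^{2} \right)} - 16526 = 55 - 16526 = -16471$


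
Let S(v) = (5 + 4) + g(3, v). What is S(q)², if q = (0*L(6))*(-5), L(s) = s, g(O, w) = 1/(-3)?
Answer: 676/9 ≈ 75.111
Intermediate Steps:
g(O, w) = -⅓
q = 0 (q = (0*6)*(-5) = 0*(-5) = 0)
S(v) = 26/3 (S(v) = (5 + 4) - ⅓ = 9 - ⅓ = 26/3)
S(q)² = (26/3)² = 676/9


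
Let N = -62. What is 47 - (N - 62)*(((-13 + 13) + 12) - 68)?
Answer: -6897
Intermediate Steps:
47 - (N - 62)*(((-13 + 13) + 12) - 68) = 47 - (-62 - 62)*(((-13 + 13) + 12) - 68) = 47 - (-124)*((0 + 12) - 68) = 47 - (-124)*(12 - 68) = 47 - (-124)*(-56) = 47 - 1*6944 = 47 - 6944 = -6897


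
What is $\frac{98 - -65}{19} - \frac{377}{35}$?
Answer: $- \frac{1458}{665} \approx -2.1925$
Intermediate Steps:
$\frac{98 - -65}{19} - \frac{377}{35} = \left(98 + 65\right) \frac{1}{19} - \frac{377}{35} = 163 \cdot \frac{1}{19} - \frac{377}{35} = \frac{163}{19} - \frac{377}{35} = - \frac{1458}{665}$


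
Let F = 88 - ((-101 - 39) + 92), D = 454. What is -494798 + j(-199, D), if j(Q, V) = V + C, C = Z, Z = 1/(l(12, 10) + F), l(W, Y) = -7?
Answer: -63770375/129 ≈ -4.9434e+5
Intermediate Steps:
F = 136 (F = 88 - (-140 + 92) = 88 - 1*(-48) = 88 + 48 = 136)
Z = 1/129 (Z = 1/(-7 + 136) = 1/129 ≈ 0.0077519)
C = 1/129 ≈ 0.0077519
j(Q, V) = 1/129 + V (j(Q, V) = V + 1/129 = 1/129 + V)
-494798 + j(-199, D) = -494798 + (1/129 + 454) = -494798 + 58567/129 = -63770375/129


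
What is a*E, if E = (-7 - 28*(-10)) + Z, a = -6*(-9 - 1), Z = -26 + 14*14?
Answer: 26580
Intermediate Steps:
Z = 170 (Z = -26 + 196 = 170)
a = 60 (a = -6*(-10) = 60)
E = 443 (E = (-7 - 28*(-10)) + 170 = (-7 + 280) + 170 = 273 + 170 = 443)
a*E = 60*443 = 26580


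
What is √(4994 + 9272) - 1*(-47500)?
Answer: 47500 + √14266 ≈ 47619.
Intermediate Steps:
√(4994 + 9272) - 1*(-47500) = √14266 + 47500 = 47500 + √14266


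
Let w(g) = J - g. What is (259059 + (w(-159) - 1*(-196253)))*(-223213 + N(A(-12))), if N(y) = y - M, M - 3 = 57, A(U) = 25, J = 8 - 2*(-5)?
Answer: -101687008272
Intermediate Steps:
J = 18 (J = 8 + 10 = 18)
w(g) = 18 - g
M = 60 (M = 3 + 57 = 60)
N(y) = -60 + y (N(y) = y - 1*60 = y - 60 = -60 + y)
(259059 + (w(-159) - 1*(-196253)))*(-223213 + N(A(-12))) = (259059 + ((18 - 1*(-159)) - 1*(-196253)))*(-223213 + (-60 + 25)) = (259059 + ((18 + 159) + 196253))*(-223213 - 35) = (259059 + (177 + 196253))*(-223248) = (259059 + 196430)*(-223248) = 455489*(-223248) = -101687008272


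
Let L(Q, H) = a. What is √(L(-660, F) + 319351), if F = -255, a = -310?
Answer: 3*√35449 ≈ 564.84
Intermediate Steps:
L(Q, H) = -310
√(L(-660, F) + 319351) = √(-310 + 319351) = √319041 = 3*√35449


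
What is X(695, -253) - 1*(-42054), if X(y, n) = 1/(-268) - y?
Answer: 11084211/268 ≈ 41359.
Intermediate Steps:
X(y, n) = -1/268 - y
X(695, -253) - 1*(-42054) = (-1/268 - 1*695) - 1*(-42054) = (-1/268 - 695) + 42054 = -186261/268 + 42054 = 11084211/268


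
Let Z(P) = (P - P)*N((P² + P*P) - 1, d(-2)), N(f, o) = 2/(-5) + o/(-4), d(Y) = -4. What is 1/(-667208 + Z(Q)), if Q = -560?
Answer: -1/667208 ≈ -1.4988e-6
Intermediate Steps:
N(f, o) = -⅖ - o/4 (N(f, o) = 2*(-⅕) + o*(-¼) = -⅖ - o/4)
Z(P) = 0 (Z(P) = (P - P)*(-⅖ - ¼*(-4)) = 0*(-⅖ + 1) = 0*(⅗) = 0)
1/(-667208 + Z(Q)) = 1/(-667208 + 0) = 1/(-667208) = -1/667208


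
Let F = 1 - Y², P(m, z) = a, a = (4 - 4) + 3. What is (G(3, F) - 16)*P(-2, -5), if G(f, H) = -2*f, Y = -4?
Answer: -66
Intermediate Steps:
a = 3 (a = 0 + 3 = 3)
P(m, z) = 3
F = -15 (F = 1 - 1*(-4)² = 1 - 1*16 = 1 - 16 = -15)
(G(3, F) - 16)*P(-2, -5) = (-2*3 - 16)*3 = (-6 - 16)*3 = -22*3 = -66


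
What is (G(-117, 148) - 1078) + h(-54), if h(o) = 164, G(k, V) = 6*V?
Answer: -26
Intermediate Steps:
(G(-117, 148) - 1078) + h(-54) = (6*148 - 1078) + 164 = (888 - 1078) + 164 = -190 + 164 = -26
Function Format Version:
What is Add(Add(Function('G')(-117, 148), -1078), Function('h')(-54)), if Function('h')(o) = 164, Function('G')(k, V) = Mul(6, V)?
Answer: -26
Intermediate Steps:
Add(Add(Function('G')(-117, 148), -1078), Function('h')(-54)) = Add(Add(Mul(6, 148), -1078), 164) = Add(Add(888, -1078), 164) = Add(-190, 164) = -26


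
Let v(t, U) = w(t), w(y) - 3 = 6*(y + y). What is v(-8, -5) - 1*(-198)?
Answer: 105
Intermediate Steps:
w(y) = 3 + 12*y (w(y) = 3 + 6*(y + y) = 3 + 6*(2*y) = 3 + 12*y)
v(t, U) = 3 + 12*t
v(-8, -5) - 1*(-198) = (3 + 12*(-8)) - 1*(-198) = (3 - 96) + 198 = -93 + 198 = 105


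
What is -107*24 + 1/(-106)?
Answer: -272209/106 ≈ -2568.0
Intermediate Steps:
-107*24 + 1/(-106) = -2568 - 1/106 = -272209/106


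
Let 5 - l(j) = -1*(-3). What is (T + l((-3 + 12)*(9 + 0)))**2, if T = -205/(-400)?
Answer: 40401/6400 ≈ 6.3127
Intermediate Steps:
T = 41/80 (T = -205*(-1/400) = 41/80 ≈ 0.51250)
l(j) = 2 (l(j) = 5 - (-1)*(-3) = 5 - 1*3 = 5 - 3 = 2)
(T + l((-3 + 12)*(9 + 0)))**2 = (41/80 + 2)**2 = (201/80)**2 = 40401/6400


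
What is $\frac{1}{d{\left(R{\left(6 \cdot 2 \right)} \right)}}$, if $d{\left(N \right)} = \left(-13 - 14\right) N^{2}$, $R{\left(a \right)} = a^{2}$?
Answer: $- \frac{1}{559872} \approx -1.7861 \cdot 10^{-6}$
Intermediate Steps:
$d{\left(N \right)} = - 27 N^{2}$ ($d{\left(N \right)} = \left(-13 - 14\right) N^{2} = - 27 N^{2}$)
$\frac{1}{d{\left(R{\left(6 \cdot 2 \right)} \right)}} = \frac{1}{\left(-27\right) \left(\left(6 \cdot 2\right)^{2}\right)^{2}} = \frac{1}{\left(-27\right) \left(12^{2}\right)^{2}} = \frac{1}{\left(-27\right) 144^{2}} = \frac{1}{\left(-27\right) 20736} = \frac{1}{-559872} = - \frac{1}{559872}$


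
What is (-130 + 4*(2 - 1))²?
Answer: 15876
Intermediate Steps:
(-130 + 4*(2 - 1))² = (-130 + 4*1)² = (-130 + 4)² = (-126)² = 15876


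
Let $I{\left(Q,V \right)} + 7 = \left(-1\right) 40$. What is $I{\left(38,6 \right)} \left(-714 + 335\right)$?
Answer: $17813$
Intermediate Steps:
$I{\left(Q,V \right)} = -47$ ($I{\left(Q,V \right)} = -7 - 40 = -47$)
$I{\left(38,6 \right)} \left(-714 + 335\right) = - 47 \left(-714 + 335\right) = \left(-47\right) \left(-379\right) = 17813$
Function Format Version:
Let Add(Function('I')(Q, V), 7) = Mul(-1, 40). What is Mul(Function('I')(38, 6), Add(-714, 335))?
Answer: 17813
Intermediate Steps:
Function('I')(Q, V) = -47 (Function('I')(Q, V) = Add(-7, Mul(-1, 40)) = Add(-7, -40) = -47)
Mul(Function('I')(38, 6), Add(-714, 335)) = Mul(-47, Add(-714, 335)) = Mul(-47, -379) = 17813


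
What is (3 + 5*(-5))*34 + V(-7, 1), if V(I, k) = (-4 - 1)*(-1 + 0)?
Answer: -743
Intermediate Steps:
V(I, k) = 5 (V(I, k) = -5*(-1) = 5)
(3 + 5*(-5))*34 + V(-7, 1) = (3 + 5*(-5))*34 + 5 = (3 - 25)*34 + 5 = -22*34 + 5 = -748 + 5 = -743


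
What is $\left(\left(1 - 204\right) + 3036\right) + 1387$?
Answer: $4220$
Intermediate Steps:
$\left(\left(1 - 204\right) + 3036\right) + 1387 = \left(-203 + 3036\right) + 1387 = 2833 + 1387 = 4220$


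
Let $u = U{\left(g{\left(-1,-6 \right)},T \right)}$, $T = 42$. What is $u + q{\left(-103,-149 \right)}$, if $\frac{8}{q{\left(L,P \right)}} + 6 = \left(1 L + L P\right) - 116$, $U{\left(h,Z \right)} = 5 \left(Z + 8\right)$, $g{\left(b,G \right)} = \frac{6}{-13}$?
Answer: $\frac{1890254}{7561} \approx 250.0$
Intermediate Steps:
$g{\left(b,G \right)} = - \frac{6}{13}$ ($g{\left(b,G \right)} = 6 \left(- \frac{1}{13}\right) = - \frac{6}{13}$)
$U{\left(h,Z \right)} = 40 + 5 Z$ ($U{\left(h,Z \right)} = 5 \left(8 + Z\right) = 40 + 5 Z$)
$q{\left(L,P \right)} = \frac{8}{-122 + L + L P}$ ($q{\left(L,P \right)} = \frac{8}{-6 - \left(116 - L - L P\right)} = \frac{8}{-6 + \left(-116 + L + L P\right)} = \frac{8}{-122 + L + L P}$)
$u = 250$ ($u = 40 + 5 \cdot 42 = 40 + 210 = 250$)
$u + q{\left(-103,-149 \right)} = 250 + \frac{8}{-122 - 103 - -15347} = 250 + \frac{8}{-122 - 103 + 15347} = 250 + \frac{8}{15122} = 250 + 8 \cdot \frac{1}{15122} = 250 + \frac{4}{7561} = \frac{1890254}{7561}$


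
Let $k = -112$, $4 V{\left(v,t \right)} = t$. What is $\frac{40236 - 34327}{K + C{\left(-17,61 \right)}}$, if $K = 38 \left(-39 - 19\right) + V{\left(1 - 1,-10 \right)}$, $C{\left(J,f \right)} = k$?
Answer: $- \frac{11818}{4637} \approx -2.5486$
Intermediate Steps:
$V{\left(v,t \right)} = \frac{t}{4}$
$C{\left(J,f \right)} = -112$
$K = - \frac{4413}{2}$ ($K = 38 \left(-39 - 19\right) + \frac{1}{4} \left(-10\right) = 38 \left(-58\right) - \frac{5}{2} = -2204 - \frac{5}{2} = - \frac{4413}{2} \approx -2206.5$)
$\frac{40236 - 34327}{K + C{\left(-17,61 \right)}} = \frac{40236 - 34327}{- \frac{4413}{2} - 112} = \frac{5909}{- \frac{4637}{2}} = 5909 \left(- \frac{2}{4637}\right) = - \frac{11818}{4637}$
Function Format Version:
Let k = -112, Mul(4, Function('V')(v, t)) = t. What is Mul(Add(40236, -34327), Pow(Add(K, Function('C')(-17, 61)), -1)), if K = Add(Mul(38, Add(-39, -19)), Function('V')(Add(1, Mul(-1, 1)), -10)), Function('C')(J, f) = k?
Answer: Rational(-11818, 4637) ≈ -2.5486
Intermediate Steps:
Function('V')(v, t) = Mul(Rational(1, 4), t)
Function('C')(J, f) = -112
K = Rational(-4413, 2) (K = Add(Mul(38, Add(-39, -19)), Mul(Rational(1, 4), -10)) = Add(Mul(38, -58), Rational(-5, 2)) = Add(-2204, Rational(-5, 2)) = Rational(-4413, 2) ≈ -2206.5)
Mul(Add(40236, -34327), Pow(Add(K, Function('C')(-17, 61)), -1)) = Mul(Add(40236, -34327), Pow(Add(Rational(-4413, 2), -112), -1)) = Mul(5909, Pow(Rational(-4637, 2), -1)) = Mul(5909, Rational(-2, 4637)) = Rational(-11818, 4637)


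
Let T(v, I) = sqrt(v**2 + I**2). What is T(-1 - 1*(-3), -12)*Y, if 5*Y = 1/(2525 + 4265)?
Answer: sqrt(37)/16975 ≈ 0.00035834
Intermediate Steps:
T(v, I) = sqrt(I**2 + v**2)
Y = 1/33950 (Y = 1/(5*(2525 + 4265)) = (1/5)/6790 = (1/5)*(1/6790) = 1/33950 ≈ 2.9455e-5)
T(-1 - 1*(-3), -12)*Y = sqrt((-12)**2 + (-1 - 1*(-3))**2)*(1/33950) = sqrt(144 + (-1 + 3)**2)*(1/33950) = sqrt(144 + 2**2)*(1/33950) = sqrt(144 + 4)*(1/33950) = sqrt(148)*(1/33950) = (2*sqrt(37))*(1/33950) = sqrt(37)/16975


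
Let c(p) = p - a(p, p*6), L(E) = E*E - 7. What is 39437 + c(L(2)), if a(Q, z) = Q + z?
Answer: 39455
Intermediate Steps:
L(E) = -7 + E² (L(E) = E² - 7 = -7 + E²)
c(p) = -6*p (c(p) = p - (p + p*6) = p - (p + 6*p) = p - 7*p = -6*p)
39437 + c(L(2)) = 39437 - 6*(-7 + 2²) = 39437 - 6*(-7 + 4) = 39437 - 6*(-3) = 39437 + 18 = 39455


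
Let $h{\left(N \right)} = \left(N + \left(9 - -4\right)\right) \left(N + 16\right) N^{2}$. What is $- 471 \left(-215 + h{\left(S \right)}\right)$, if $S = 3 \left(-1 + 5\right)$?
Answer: $-47375535$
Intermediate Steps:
$S = 12$ ($S = 3 \cdot 4 = 12$)
$h{\left(N \right)} = N^{2} \left(13 + N\right) \left(16 + N\right)$ ($h{\left(N \right)} = \left(N + \left(9 + 4\right)\right) \left(16 + N\right) N^{2} = \left(N + 13\right) \left(16 + N\right) N^{2} = \left(13 + N\right) \left(16 + N\right) N^{2} = N^{2} \left(13 + N\right) \left(16 + N\right)$)
$- 471 \left(-215 + h{\left(S \right)}\right) = - 471 \left(-215 + 12^{2} \left(208 + 12^{2} + 29 \cdot 12\right)\right) = - 471 \left(-215 + 144 \left(208 + 144 + 348\right)\right) = - 471 \left(-215 + 144 \cdot 700\right) = - 471 \left(-215 + 100800\right) = \left(-471\right) 100585 = -47375535$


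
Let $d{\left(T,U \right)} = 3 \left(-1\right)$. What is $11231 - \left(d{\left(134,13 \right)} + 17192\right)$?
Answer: $-5958$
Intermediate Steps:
$d{\left(T,U \right)} = -3$
$11231 - \left(d{\left(134,13 \right)} + 17192\right) = 11231 - \left(-3 + 17192\right) = 11231 - 17189 = -5958$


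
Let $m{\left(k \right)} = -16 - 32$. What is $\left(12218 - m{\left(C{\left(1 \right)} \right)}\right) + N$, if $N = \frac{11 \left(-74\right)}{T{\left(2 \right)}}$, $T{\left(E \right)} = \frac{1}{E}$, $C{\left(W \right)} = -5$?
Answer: $10638$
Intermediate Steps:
$m{\left(k \right)} = -48$ ($m{\left(k \right)} = -16 - 32 = -48$)
$N = -1628$ ($N = \frac{11 \left(-74\right)}{\frac{1}{2}} = \frac{1}{\frac{1}{2}} \left(-814\right) = 2 \left(-814\right) = -1628$)
$\left(12218 - m{\left(C{\left(1 \right)} \right)}\right) + N = \left(12218 - -48\right) - 1628 = \left(12218 + 48\right) - 1628 = 12266 - 1628 = 10638$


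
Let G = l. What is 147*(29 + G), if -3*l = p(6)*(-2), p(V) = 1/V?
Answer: 12838/3 ≈ 4279.3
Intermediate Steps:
l = ⅑ (l = -(-2)/(3*6) = -(-2)/18 = -⅓*(-⅓) = ⅑ ≈ 0.11111)
G = ⅑ ≈ 0.11111
147*(29 + G) = 147*(29 + ⅑) = 147*(262/9) = 12838/3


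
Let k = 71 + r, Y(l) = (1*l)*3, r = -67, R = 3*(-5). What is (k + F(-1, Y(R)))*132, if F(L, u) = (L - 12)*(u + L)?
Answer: 79464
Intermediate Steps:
R = -15
Y(l) = 3*l (Y(l) = l*3 = 3*l)
F(L, u) = (-12 + L)*(L + u)
k = 4 (k = 71 - 67 = 4)
(k + F(-1, Y(R)))*132 = (4 + ((-1)**2 - 12*(-1) - 36*(-15) - 3*(-15)))*132 = (4 + (1 + 12 - 12*(-45) - 1*(-45)))*132 = (4 + (1 + 12 + 540 + 45))*132 = (4 + 598)*132 = 602*132 = 79464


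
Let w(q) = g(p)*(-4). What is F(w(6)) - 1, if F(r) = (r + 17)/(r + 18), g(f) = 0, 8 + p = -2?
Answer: -1/18 ≈ -0.055556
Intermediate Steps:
p = -10 (p = -8 - 2 = -10)
w(q) = 0 (w(q) = 0*(-4) = 0)
F(r) = (17 + r)/(18 + r)
F(w(6)) - 1 = (17 + 0)/(18 + 0) - 1 = 17/18 - 1 = -1/18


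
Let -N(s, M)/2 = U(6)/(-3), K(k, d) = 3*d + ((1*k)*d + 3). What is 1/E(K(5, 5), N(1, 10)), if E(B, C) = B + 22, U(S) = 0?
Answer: 1/65 ≈ 0.015385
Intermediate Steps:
K(k, d) = 3 + 3*d + d*k (K(k, d) = 3*d + (k*d + 3) = 3*d + (d*k + 3) = 3*d + (3 + d*k) = 3 + 3*d + d*k)
N(s, M) = 0 (N(s, M) = -0/(-3) = -0*(-1)/3 = -2*0 = 0)
E(B, C) = 22 + B
1/E(K(5, 5), N(1, 10)) = 1/(22 + (3 + 3*5 + 5*5)) = 1/(22 + (3 + 15 + 25)) = 1/(22 + 43) = 1/65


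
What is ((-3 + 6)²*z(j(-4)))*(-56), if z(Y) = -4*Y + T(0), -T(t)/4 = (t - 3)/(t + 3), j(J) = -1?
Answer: -4032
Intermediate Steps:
T(t) = -4*(-3 + t)/(3 + t) (T(t) = -4*(t - 3)/(t + 3) = -4*(-3 + t)/(3 + t))
z(Y) = 4 - 4*Y (z(Y) = -4*Y + 4*(3 - 1*0)/(3 + 0) = -4*Y + 4*(3 + 0)/3 = -4*Y + 4*(⅓)*3 = -4*Y + 4 = 4 - 4*Y)
((-3 + 6)²*z(j(-4)))*(-56) = ((-3 + 6)²*(4 - 4*(-1)))*(-56) = (3²*(4 + 4))*(-56) = (9*8)*(-56) = 72*(-56) = -4032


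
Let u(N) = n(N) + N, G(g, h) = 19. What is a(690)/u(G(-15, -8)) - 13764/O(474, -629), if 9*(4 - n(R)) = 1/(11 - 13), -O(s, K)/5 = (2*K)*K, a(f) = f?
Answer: 132822498/4437595 ≈ 29.931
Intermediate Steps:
O(s, K) = -10*K**2 (O(s, K) = -5*2*K*K = -10*K**2)
n(R) = 73/18 (n(R) = 4 - 1/(9*(11 - 13)) = 4 - 1/9/(-2) = 4 - 1/9*(-1/2) = 4 + 1/18 = 73/18)
u(N) = 73/18 + N
a(690)/u(G(-15, -8)) - 13764/O(474, -629) = 690/(73/18 + 19) - 13764/((-10*(-629)**2)) = 690/(415/18) - 13764/((-10*395641)) = 690*(18/415) - 13764/(-3956410) = 2484/83 - 13764*(-1/3956410) = 2484/83 + 186/53465 = 132822498/4437595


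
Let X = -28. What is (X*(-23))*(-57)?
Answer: -36708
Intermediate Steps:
(X*(-23))*(-57) = -28*(-23)*(-57) = 644*(-57) = -36708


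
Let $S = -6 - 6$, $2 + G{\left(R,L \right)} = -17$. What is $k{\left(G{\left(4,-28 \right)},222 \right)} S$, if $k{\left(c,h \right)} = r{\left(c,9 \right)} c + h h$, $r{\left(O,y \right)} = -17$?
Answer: $-595284$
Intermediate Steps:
$G{\left(R,L \right)} = -19$ ($G{\left(R,L \right)} = -2 - 17 = -19$)
$S = -12$
$k{\left(c,h \right)} = h^{2} - 17 c$ ($k{\left(c,h \right)} = - 17 c + h h = - 17 c + h^{2} = h^{2} - 17 c$)
$k{\left(G{\left(4,-28 \right)},222 \right)} S = \left(222^{2} - -323\right) \left(-12\right) = \left(49284 + 323\right) \left(-12\right) = 49607 \left(-12\right) = -595284$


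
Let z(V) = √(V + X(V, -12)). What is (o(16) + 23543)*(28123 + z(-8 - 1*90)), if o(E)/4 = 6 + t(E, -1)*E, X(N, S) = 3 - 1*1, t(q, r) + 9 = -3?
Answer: 641176277 + 91196*I*√6 ≈ 6.4118e+8 + 2.2338e+5*I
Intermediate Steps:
t(q, r) = -12 (t(q, r) = -9 - 3 = -12)
X(N, S) = 2 (X(N, S) = 3 - 1 = 2)
z(V) = √(2 + V) (z(V) = √(V + 2) = √(2 + V))
o(E) = 24 - 48*E (o(E) = 4*(6 - 12*E) = 24 - 48*E)
(o(16) + 23543)*(28123 + z(-8 - 1*90)) = ((24 - 48*16) + 23543)*(28123 + √(2 + (-8 - 1*90))) = ((24 - 768) + 23543)*(28123 + √(2 + (-8 - 90))) = (-744 + 23543)*(28123 + √(2 - 98)) = 22799*(28123 + √(-96)) = 22799*(28123 + 4*I*√6) = 641176277 + 91196*I*√6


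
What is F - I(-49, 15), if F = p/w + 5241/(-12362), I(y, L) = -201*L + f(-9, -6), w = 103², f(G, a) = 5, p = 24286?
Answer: 395001480343/131148458 ≈ 3011.9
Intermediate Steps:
w = 10609
I(y, L) = 5 - 201*L (I(y, L) = -201*L + 5 = 5 - 201*L)
F = 244621763/131148458 (F = 24286/10609 + 5241/(-12362) = 24286*(1/10609) + 5241*(-1/12362) = 24286/10609 - 5241/12362 = 244621763/131148458 ≈ 1.8652)
F - I(-49, 15) = 244621763/131148458 - (5 - 201*15) = 244621763/131148458 - (5 - 3015) = 244621763/131148458 - 1*(-3010) = 244621763/131148458 + 3010 = 395001480343/131148458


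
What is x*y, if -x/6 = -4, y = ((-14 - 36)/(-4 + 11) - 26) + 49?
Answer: 2664/7 ≈ 380.57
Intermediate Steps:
y = 111/7 (y = (-50/7 - 26) + 49 = -232/7 + 49 = 111/7 ≈ 15.857)
x = 24 (x = -6*(-4) = 24)
x*y = 24*(111/7) = 2664/7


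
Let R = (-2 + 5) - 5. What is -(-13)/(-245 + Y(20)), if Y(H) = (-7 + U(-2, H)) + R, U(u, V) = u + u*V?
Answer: -13/296 ≈ -0.043919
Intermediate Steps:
U(u, V) = u + V*u
R = -2 (R = 3 - 5 = -2)
Y(H) = -11 - 2*H (Y(H) = (-7 - 2*(1 + H)) - 2 = (-7 + (-2 - 2*H)) - 2 = (-9 - 2*H) - 2 = -11 - 2*H)
-(-13)/(-245 + Y(20)) = -(-13)/(-245 + (-11 - 2*20)) = -(-13)/(-245 + (-11 - 40)) = -(-13)/(-245 - 51) = -(-13)/(-296) = -(-13)*(-1)/296 = -1*13/296 = -13/296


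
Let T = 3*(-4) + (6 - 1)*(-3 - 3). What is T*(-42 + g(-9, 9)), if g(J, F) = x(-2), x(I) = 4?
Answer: 1596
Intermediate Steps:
g(J, F) = 4
T = -42 (T = -12 + 5*(-6) = -12 - 30 = -42)
T*(-42 + g(-9, 9)) = -42*(-42 + 4) = -42*(-38) = 1596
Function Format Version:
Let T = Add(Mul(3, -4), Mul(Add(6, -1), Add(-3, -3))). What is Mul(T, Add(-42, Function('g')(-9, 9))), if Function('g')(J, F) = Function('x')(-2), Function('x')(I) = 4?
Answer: 1596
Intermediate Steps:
Function('g')(J, F) = 4
T = -42 (T = Add(-12, Mul(5, -6)) = Add(-12, -30) = -42)
Mul(T, Add(-42, Function('g')(-9, 9))) = Mul(-42, Add(-42, 4)) = Mul(-42, -38) = 1596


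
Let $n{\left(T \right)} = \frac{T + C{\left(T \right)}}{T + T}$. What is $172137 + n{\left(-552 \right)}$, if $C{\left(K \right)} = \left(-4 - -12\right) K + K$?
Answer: $172142$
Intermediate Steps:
$C{\left(K \right)} = 9 K$ ($C{\left(K \right)} = \left(-4 + 12\right) K + K = 8 K + K = 9 K$)
$n{\left(T \right)} = 5$ ($n{\left(T \right)} = \frac{T + 9 T}{T + T} = \frac{10 T}{2 T} = 10 T \frac{1}{2 T} = 5$)
$172137 + n{\left(-552 \right)} = 172137 + 5 = 172142$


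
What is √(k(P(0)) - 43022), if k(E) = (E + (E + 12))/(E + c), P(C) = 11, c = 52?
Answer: 4*I*√1185779/21 ≈ 207.42*I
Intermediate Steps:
k(E) = (12 + 2*E)/(52 + E) (k(E) = (E + (E + 12))/(E + 52) = (E + (12 + E))/(52 + E) = (12 + 2*E)/(52 + E))
√(k(P(0)) - 43022) = √(2*(6 + 11)/(52 + 11) - 43022) = √(2*17/63 - 43022) = √(2*(1/63)*17 - 43022) = √(34/63 - 43022) = √(-2710352/63) = 4*I*√1185779/21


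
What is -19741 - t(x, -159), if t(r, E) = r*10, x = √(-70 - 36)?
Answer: -19741 - 10*I*√106 ≈ -19741.0 - 102.96*I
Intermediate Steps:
x = I*√106 (x = √(-106) = I*√106 ≈ 10.296*I)
t(r, E) = 10*r
-19741 - t(x, -159) = -19741 - 10*I*√106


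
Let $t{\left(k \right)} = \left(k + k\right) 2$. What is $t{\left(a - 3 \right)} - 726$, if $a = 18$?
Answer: $-666$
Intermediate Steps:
$t{\left(k \right)} = 4 k$ ($t{\left(k \right)} = 2 k 2 = 4 k$)
$t{\left(a - 3 \right)} - 726 = 4 \left(18 - 3\right) - 726 = 4 \left(18 - 3\right) + \left(-1394 + 668\right) = 4 \cdot 15 - 726 = 60 - 726 = -666$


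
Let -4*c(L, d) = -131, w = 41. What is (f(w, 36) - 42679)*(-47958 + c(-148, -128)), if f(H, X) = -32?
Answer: 8187741411/4 ≈ 2.0469e+9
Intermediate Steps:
c(L, d) = 131/4 (c(L, d) = -¼*(-131) = 131/4)
(f(w, 36) - 42679)*(-47958 + c(-148, -128)) = (-32 - 42679)*(-47958 + 131/4) = -42711*(-191701/4) = 8187741411/4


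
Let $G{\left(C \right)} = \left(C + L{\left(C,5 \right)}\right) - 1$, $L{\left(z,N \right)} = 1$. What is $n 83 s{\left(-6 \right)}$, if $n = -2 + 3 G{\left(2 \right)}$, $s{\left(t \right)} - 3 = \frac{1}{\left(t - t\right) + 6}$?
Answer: $\frac{3154}{3} \approx 1051.3$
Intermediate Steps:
$G{\left(C \right)} = C$ ($G{\left(C \right)} = \left(C + 1\right) - 1 = \left(1 + C\right) - 1 = C$)
$s{\left(t \right)} = \frac{19}{6}$ ($s{\left(t \right)} = 3 + \frac{1}{\left(t - t\right) + 6} = 3 + \frac{1}{0 + 6} = 3 + \frac{1}{6} = \frac{19}{6}$)
$n = 4$ ($n = -2 + 3 \cdot 2 = -2 + 6 = 4$)
$n 83 s{\left(-6 \right)} = 4 \cdot 83 \cdot \frac{19}{6} = 332 \cdot \frac{19}{6} = \frac{3154}{3}$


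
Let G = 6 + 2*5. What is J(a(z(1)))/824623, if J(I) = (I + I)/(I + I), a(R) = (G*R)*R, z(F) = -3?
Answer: 1/824623 ≈ 1.2127e-6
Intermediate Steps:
G = 16 (G = 6 + 10 = 16)
a(R) = 16*R² (a(R) = (16*R)*R = 16*R²)
J(I) = 1 (J(I) = (2*I)/((2*I)) = (2*I)*(1/(2*I)) = 1)
J(a(z(1)))/824623 = 1/824623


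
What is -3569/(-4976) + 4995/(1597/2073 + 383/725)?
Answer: 4670293392887/1214009648 ≈ 3847.0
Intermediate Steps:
-3569/(-4976) + 4995/(1597/2073 + 383/725) = -3569*(-1/4976) + 4995/(1597*(1/2073) + 383*(1/725)) = 3569/4976 + 4995/(1597/2073 + 383/725) = 3569/4976 + 4995/(1951784/1502925) = 3569/4976 + 4995*(1502925/1951784) = 3569/4976 + 7507110375/1951784 = 4670293392887/1214009648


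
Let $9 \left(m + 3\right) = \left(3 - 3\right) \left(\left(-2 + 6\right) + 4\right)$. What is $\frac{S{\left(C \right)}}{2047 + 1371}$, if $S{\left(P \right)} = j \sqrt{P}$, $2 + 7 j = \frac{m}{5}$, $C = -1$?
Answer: $- \frac{13 i}{119630} \approx - 0.00010867 i$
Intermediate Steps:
$m = -3$ ($m = -3 + \frac{\left(3 - 3\right) \left(\left(-2 + 6\right) + 4\right)}{9} = -3 + \frac{0 \left(4 + 4\right)}{9} = -3 + \frac{0 \cdot 8}{9} = -3 + \frac{1}{9} \cdot 0 = -3 + 0 = -3$)
$j = - \frac{13}{35}$ ($j = - \frac{2}{7} + \frac{\left(-3\right) \frac{1}{5}}{7} = - \frac{2}{7} + \frac{1}{7} \left(- \frac{3}{5}\right) = - \frac{2}{7} - \frac{3}{35} = - \frac{13}{35} \approx -0.37143$)
$S{\left(P \right)} = - \frac{13 \sqrt{P}}{35}$
$\frac{S{\left(C \right)}}{2047 + 1371} = \frac{\left(- \frac{13}{35}\right) \sqrt{-1}}{2047 + 1371} = \frac{\left(- \frac{13}{35}\right) i}{3418} = - \frac{13 i}{35} \cdot \frac{1}{3418} = - \frac{13 i}{119630}$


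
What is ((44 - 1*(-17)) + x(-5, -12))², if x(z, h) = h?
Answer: 2401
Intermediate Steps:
((44 - 1*(-17)) + x(-5, -12))² = ((44 - 1*(-17)) - 12)² = ((44 + 17) - 12)² = (61 - 12)² = 49² = 2401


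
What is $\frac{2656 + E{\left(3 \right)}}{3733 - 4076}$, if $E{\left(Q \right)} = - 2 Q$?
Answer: $- \frac{2650}{343} \approx -7.7259$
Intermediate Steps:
$\frac{2656 + E{\left(3 \right)}}{3733 - 4076} = \frac{2656 - 6}{3733 - 4076} = \frac{2656 - 6}{-343} = 2650 \left(- \frac{1}{343}\right) = - \frac{2650}{343}$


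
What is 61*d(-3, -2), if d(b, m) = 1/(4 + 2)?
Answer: 61/6 ≈ 10.167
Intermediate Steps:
d(b, m) = ⅙ (d(b, m) = 1/6 = ⅙)
61*d(-3, -2) = 61*(⅙) = 61/6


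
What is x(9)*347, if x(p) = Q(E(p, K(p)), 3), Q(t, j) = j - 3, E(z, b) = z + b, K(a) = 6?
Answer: 0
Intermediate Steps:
E(z, b) = b + z
Q(t, j) = -3 + j
x(p) = 0 (x(p) = -3 + 3 = 0)
x(9)*347 = 0*347 = 0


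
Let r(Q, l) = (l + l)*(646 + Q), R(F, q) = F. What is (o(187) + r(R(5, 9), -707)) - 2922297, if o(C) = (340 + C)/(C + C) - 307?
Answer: -84548565/22 ≈ -3.8431e+6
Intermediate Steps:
r(Q, l) = 2*l*(646 + Q) (r(Q, l) = (2*l)*(646 + Q) = 2*l*(646 + Q))
o(C) = -307 + (340 + C)/(2*C) (o(C) = (340 + C)/((2*C)) - 307 = (340 + C)*(1/(2*C)) - 307 = (340 + C)/(2*C) - 307 = -307 + (340 + C)/(2*C))
(o(187) + r(R(5, 9), -707)) - 2922297 = ((-613/2 + 170/187) + 2*(-707)*(646 + 5)) - 2922297 = ((-613/2 + 170*(1/187)) + 2*(-707)*651) - 2922297 = ((-613/2 + 10/11) - 920514) - 2922297 = (-6723/22 - 920514) - 2922297 = -20258031/22 - 2922297 = -84548565/22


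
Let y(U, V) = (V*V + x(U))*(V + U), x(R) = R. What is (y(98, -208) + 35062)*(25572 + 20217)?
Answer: -216799834062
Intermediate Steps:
y(U, V) = (U + V)*(U + V²) (y(U, V) = (V*V + U)*(V + U) = (V² + U)*(U + V) = (U + V²)*(U + V) = (U + V)*(U + V²))
(y(98, -208) + 35062)*(25572 + 20217) = ((98² + (-208)³ + 98*(-208) + 98*(-208)²) + 35062)*(25572 + 20217) = ((9604 - 8998912 - 20384 + 98*43264) + 35062)*45789 = ((9604 - 8998912 - 20384 + 4239872) + 35062)*45789 = (-4769820 + 35062)*45789 = -4734758*45789 = -216799834062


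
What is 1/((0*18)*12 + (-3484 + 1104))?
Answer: -1/2380 ≈ -0.00042017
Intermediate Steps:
1/((0*18)*12 + (-3484 + 1104)) = 1/(0*12 - 2380) = 1/(0 - 2380) = 1/(-2380) = -1/2380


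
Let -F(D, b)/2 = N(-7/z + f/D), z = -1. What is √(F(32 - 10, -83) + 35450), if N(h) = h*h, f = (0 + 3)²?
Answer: 3*√1900518/22 ≈ 187.99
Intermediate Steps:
f = 9 (f = 3² = 9)
N(h) = h²
F(D, b) = -2*(7 + 9/D)² (F(D, b) = -2*(-7/(-1) + 9/D)² = -2*(-7*(-1) + 9/D)² = -2*(7 + 9/D)²)
√(F(32 - 10, -83) + 35450) = √(-2*(9 + 7*(32 - 10))²/(32 - 10)² + 35450) = √(-2*(9 + 7*22)²/22² + 35450) = √(-2*1/484*(9 + 154)² + 35450) = √(-2*1/484*163² + 35450) = √(-2*1/484*26569 + 35450) = √(-26569/242 + 35450) = √(8552331/242) = 3*√1900518/22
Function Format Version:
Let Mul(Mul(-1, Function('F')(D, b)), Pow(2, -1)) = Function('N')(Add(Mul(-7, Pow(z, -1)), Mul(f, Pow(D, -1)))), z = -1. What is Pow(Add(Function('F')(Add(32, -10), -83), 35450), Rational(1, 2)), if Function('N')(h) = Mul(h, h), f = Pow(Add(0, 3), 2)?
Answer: Mul(Rational(3, 22), Pow(1900518, Rational(1, 2))) ≈ 187.99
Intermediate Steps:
f = 9 (f = Pow(3, 2) = 9)
Function('N')(h) = Pow(h, 2)
Function('F')(D, b) = Mul(-2, Pow(Add(7, Mul(9, Pow(D, -1))), 2)) (Function('F')(D, b) = Mul(-2, Pow(Add(Mul(-7, Pow(-1, -1)), Mul(9, Pow(D, -1))), 2)) = Mul(-2, Pow(Add(Mul(-7, -1), Mul(9, Pow(D, -1))), 2)) = Mul(-2, Pow(Add(7, Mul(9, Pow(D, -1))), 2)))
Pow(Add(Function('F')(Add(32, -10), -83), 35450), Rational(1, 2)) = Pow(Add(Mul(-2, Pow(Add(32, -10), -2), Pow(Add(9, Mul(7, Add(32, -10))), 2)), 35450), Rational(1, 2)) = Pow(Add(Mul(-2, Pow(22, -2), Pow(Add(9, Mul(7, 22)), 2)), 35450), Rational(1, 2)) = Pow(Add(Mul(-2, Rational(1, 484), Pow(Add(9, 154), 2)), 35450), Rational(1, 2)) = Pow(Add(Mul(-2, Rational(1, 484), Pow(163, 2)), 35450), Rational(1, 2)) = Pow(Add(Mul(-2, Rational(1, 484), 26569), 35450), Rational(1, 2)) = Pow(Add(Rational(-26569, 242), 35450), Rational(1, 2)) = Pow(Rational(8552331, 242), Rational(1, 2)) = Mul(Rational(3, 22), Pow(1900518, Rational(1, 2)))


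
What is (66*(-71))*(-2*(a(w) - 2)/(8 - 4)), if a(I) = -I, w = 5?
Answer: -16401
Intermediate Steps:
(66*(-71))*(-2*(a(w) - 2)/(8 - 4)) = (66*(-71))*(-2*(-1*5 - 2)/(8 - 4)) = -(-9372)*(-5 - 2)/4 = -(-9372)*(-7*1/4) = -(-9372)*(-7)/4 = -4686*7/2 = -16401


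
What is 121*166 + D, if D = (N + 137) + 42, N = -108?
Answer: 20157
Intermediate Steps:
D = 71 (D = (-108 + 137) + 42 = 29 + 42 = 71)
121*166 + D = 121*166 + 71 = 20086 + 71 = 20157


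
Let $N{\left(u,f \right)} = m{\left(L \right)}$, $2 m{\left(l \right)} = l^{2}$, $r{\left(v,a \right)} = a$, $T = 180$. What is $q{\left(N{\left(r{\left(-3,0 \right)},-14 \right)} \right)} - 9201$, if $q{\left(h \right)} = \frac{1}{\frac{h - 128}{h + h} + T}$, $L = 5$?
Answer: $- \frac{80683519}{8769} \approx -9201.0$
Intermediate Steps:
$m{\left(l \right)} = \frac{l^{2}}{2}$
$N{\left(u,f \right)} = \frac{25}{2}$ ($N{\left(u,f \right)} = \frac{5^{2}}{2} = \frac{1}{2} \cdot 25 = \frac{25}{2}$)
$q{\left(h \right)} = \frac{1}{180 + \frac{-128 + h}{2 h}}$ ($q{\left(h \right)} = \frac{1}{\frac{h - 128}{h + h} + 180} = \frac{1}{\frac{-128 + h}{2 h} + 180} = \frac{1}{180 + \frac{-128 + h}{2 h}}$)
$q{\left(N{\left(r{\left(-3,0 \right)},-14 \right)} \right)} - 9201 = 2 \cdot \frac{25}{2} \frac{1}{-128 + 361 \cdot \frac{25}{2}} - 9201 = 2 \cdot \frac{25}{2} \frac{1}{-128 + \frac{9025}{2}} - 9201 = 2 \cdot \frac{25}{2} \frac{1}{\frac{8769}{2}} - 9201 = 2 \cdot \frac{25}{2} \cdot \frac{2}{8769} - 9201 = \frac{50}{8769} - 9201 = - \frac{80683519}{8769}$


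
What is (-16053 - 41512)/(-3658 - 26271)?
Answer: 57565/29929 ≈ 1.9234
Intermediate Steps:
(-16053 - 41512)/(-3658 - 26271) = -57565/(-29929) = -57565*(-1/29929) = 57565/29929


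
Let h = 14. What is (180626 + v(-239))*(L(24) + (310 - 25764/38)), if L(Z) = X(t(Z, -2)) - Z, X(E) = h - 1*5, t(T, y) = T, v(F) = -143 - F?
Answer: -69216526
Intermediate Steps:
X(E) = 9 (X(E) = 14 - 1*5 = 14 - 5 = 9)
L(Z) = 9 - Z
(180626 + v(-239))*(L(24) + (310 - 25764/38)) = (180626 + (-143 - 1*(-239)))*((9 - 1*24) + (310 - 25764/38)) = (180626 + (-143 + 239))*((9 - 24) + (310 - 25764/38)) = (180626 + 96)*(-15 + (310 - 226*3)) = 180722*(-15 + (310 - 678)) = 180722*(-15 - 368) = 180722*(-383) = -69216526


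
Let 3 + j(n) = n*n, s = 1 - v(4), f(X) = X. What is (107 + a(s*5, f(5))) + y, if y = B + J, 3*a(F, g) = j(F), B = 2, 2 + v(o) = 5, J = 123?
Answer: 793/3 ≈ 264.33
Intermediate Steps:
v(o) = 3 (v(o) = -2 + 5 = 3)
s = -2 (s = 1 - 1*3 = 1 - 3 = -2)
j(n) = -3 + n² (j(n) = -3 + n*n = -3 + n²)
a(F, g) = -1 + F²/3 (a(F, g) = (-3 + F²)/3 = -1 + F²/3)
y = 125 (y = 2 + 123 = 125)
(107 + a(s*5, f(5))) + y = (107 + (-1 + (-2*5)²/3)) + 125 = (107 + (-1 + (⅓)*(-10)²)) + 125 = (107 + (-1 + (⅓)*100)) + 125 = (107 + (-1 + 100/3)) + 125 = (107 + 97/3) + 125 = 418/3 + 125 = 793/3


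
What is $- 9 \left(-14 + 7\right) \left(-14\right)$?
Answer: $-882$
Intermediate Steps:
$- 9 \left(-14 + 7\right) \left(-14\right) = - 9 \left(-7\right) \left(-14\right) = - \left(-63\right) \left(-14\right) = \left(-1\right) 882 = -882$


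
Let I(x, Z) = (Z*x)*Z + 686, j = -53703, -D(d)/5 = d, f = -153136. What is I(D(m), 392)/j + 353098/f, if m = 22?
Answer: 25190161375/80626104 ≈ 312.43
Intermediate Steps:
D(d) = -5*d
I(x, Z) = 686 + x*Z² (I(x, Z) = x*Z² + 686 = 686 + x*Z²)
I(D(m), 392)/j + 353098/f = (686 - 5*22*392²)/(-53703) + 353098/(-153136) = (686 - 110*153664)*(-1/53703) + 353098*(-1/153136) = (686 - 16903040)*(-1/53703) - 176549/76568 = -16902354*(-1/53703) - 176549/76568 = 5634118/17901 - 176549/76568 = 25190161375/80626104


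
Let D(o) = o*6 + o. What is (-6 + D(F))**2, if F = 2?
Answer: 64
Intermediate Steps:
D(o) = 7*o (D(o) = 6*o + o = 7*o)
(-6 + D(F))**2 = (-6 + 7*2)**2 = (-6 + 14)**2 = 8**2 = 64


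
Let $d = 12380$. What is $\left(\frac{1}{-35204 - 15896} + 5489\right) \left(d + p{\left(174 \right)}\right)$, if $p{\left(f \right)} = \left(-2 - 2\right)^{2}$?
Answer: $\frac{869231999001}{12775} \approx 6.8042 \cdot 10^{7}$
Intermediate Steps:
$p{\left(f \right)} = 16$ ($p{\left(f \right)} = \left(-4\right)^{2} = 16$)
$\left(\frac{1}{-35204 - 15896} + 5489\right) \left(d + p{\left(174 \right)}\right) = \left(\frac{1}{-35204 - 15896} + 5489\right) \left(12380 + 16\right) = \left(\frac{1}{-51100} + 5489\right) 12396 = \left(- \frac{1}{51100} + 5489\right) 12396 = \frac{280487899}{51100} \cdot 12396 = \frac{869231999001}{12775}$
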